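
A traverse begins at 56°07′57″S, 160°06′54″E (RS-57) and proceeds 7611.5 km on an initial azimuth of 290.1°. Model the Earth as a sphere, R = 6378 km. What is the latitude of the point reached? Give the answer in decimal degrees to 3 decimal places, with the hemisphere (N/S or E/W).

7.351°S

RS-57: φ = -56.13250°, λ = +160.11500°
δ = d/R = 7611.5/6378 = 1.193399 rad
φ₂ = arcsin(sin φ₁ cos δ + cos φ₁ sin δ cos θ)
   = arcsin(-0.83033·0.36850 + 0.55727·0.92963·0.34366) = -7.35071°
λ₂ = λ₁ + atan2(sin θ sin δ cos φ₁, cos δ − sin φ₁ sin φ₂) = 98.44349°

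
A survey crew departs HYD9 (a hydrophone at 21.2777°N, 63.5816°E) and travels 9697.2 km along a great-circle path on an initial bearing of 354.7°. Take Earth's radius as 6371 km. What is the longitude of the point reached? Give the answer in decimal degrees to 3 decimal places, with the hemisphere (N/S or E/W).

δ = d/R = 9697.2/6371 = 1.522084 rad
φ₂ = arcsin(sin φ₁ cos δ + cos φ₁ sin δ cos θ)
   = arcsin(0.36289·0.04869 + 0.93183·0.99881·0.99572) = 70.80727°
λ₂ = λ₁ + atan2(sin θ sin δ cos φ₁, cos δ − sin φ₁ sin φ₂) = -100.11972°

100.120°W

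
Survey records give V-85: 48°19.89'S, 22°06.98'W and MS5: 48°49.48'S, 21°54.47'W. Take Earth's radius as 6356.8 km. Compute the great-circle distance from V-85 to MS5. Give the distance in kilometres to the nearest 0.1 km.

V-85: φ = -48.33150°, λ = -22.11633°
MS5: φ = -48.82467°, λ = -21.90783°
Δφ = -0.4932°,  Δλ = 0.2085°
a = sin²(Δφ/2) + cos φ₁ cos φ₂ sin²(Δλ/2) = 0.000020
c = 2·arcsin(√a) = 0.008938 rad = 0.5121°
d = R·c = 6356.8 × 0.008938 = 56.8 km

56.8 km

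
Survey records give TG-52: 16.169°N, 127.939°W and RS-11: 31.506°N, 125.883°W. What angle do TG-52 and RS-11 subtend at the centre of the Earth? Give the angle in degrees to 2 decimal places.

Δφ = 15.3370°,  Δλ = 2.0560°
a = sin²(Δφ/2) + cos φ₁ cos φ₂ sin²(Δλ/2) = 0.018070
c = 2·arcsin(√a) = 0.269667 rad = 15.4508°

15.45°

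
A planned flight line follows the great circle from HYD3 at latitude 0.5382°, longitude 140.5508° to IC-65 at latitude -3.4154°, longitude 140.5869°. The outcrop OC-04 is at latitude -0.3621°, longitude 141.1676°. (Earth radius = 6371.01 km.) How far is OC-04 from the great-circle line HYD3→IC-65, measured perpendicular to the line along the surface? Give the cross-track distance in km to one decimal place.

67.7 km

δ₁₃ = central angle HYD3→OC-04 = 0.019047 rad  (haversine)
θ₁₃ = bearing HYD3→OC-04 = 145.584°,  θ₁₂ = bearing HYD3→IC-65 = 179.477°
dₓₜ = R·arcsin(sin δ₁₃ · sin(θ₁₃ − θ₁₂)) = 6371.01·arcsin(0.01905·sin(-33.894°)) = -67.668 km
|dₓₜ| = 67.668 km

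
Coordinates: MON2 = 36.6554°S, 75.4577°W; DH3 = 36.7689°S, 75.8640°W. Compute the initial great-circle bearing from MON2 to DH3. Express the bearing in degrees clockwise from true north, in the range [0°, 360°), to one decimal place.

250.7°

Δλ = -0.4063°
y = sin Δλ · cos φ₂ = -0.005680
x = cos φ₁ sin φ₂ − sin φ₁ cos φ₂ cos Δλ = -0.001993
θ = atan2(y, x) = -109.3333° → 250.6667° (mod 360°)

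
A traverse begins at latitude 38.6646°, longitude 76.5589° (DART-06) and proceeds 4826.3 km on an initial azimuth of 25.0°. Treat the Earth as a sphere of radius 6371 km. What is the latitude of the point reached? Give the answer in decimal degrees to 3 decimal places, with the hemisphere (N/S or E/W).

δ = d/R = 4826.3/6371 = 0.757542 rad
φ₂ = arcsin(sin φ₁ cos δ + cos φ₁ sin δ cos θ)
   = arcsin(0.62476·0.72653 + 0.78082·0.68714·0.90631) = 70.07934°
λ₂ = λ₁ + atan2(sin θ sin δ cos φ₁, cos δ − sin φ₁ sin φ₂) = 135.02243°

70.079°N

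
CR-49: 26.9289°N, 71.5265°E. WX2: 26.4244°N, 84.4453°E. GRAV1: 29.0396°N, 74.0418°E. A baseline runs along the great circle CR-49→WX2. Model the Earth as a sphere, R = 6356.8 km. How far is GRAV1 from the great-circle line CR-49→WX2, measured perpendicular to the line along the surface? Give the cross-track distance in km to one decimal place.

234.8 km

δ₁₃ = central angle CR-49→GRAV1 = 0.053475 rad  (haversine)
θ₁₃ = bearing CR-49→GRAV1 = 45.877°,  θ₁₂ = bearing CR-49→WX2 = 89.582°
dₓₜ = R·arcsin(sin δ₁₃ · sin(θ₁₃ − θ₁₂)) = 6356.8·arcsin(0.05345·sin(-43.705°)) = -234.816 km
|dₓₜ| = 234.816 km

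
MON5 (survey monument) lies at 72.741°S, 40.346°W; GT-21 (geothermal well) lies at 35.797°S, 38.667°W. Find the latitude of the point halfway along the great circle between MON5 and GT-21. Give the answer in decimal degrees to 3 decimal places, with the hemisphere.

54.271°S

Bx = cos φ₂ cos Δλ = 0.810746,  By = cos φ₂ sin Δλ = 0.023765
φₘ = atan2(sin φ₁ + sin φ₂, √((cos φ₁ + Bx)² + By²)) = -54.27129°
λₘ = λ₁ + atan2(By, cos φ₁ + Bx) = -39.11665°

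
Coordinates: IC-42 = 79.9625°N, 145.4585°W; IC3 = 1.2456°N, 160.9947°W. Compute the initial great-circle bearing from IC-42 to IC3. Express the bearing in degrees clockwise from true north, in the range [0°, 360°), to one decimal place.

195.8°

Δλ = -15.5362°
y = sin Δλ · cos φ₂ = -0.267784
x = cos φ₁ sin φ₂ − sin φ₁ cos φ₂ cos Δλ = -0.944702
θ = atan2(y, x) = -164.1742° → 195.8258° (mod 360°)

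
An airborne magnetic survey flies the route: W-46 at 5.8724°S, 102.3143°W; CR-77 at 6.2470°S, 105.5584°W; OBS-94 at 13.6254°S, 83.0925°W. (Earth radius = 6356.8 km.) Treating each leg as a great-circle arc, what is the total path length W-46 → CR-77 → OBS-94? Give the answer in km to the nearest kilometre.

2946 km

W-46→CR-77: c = 0.056682 rad, d = 360.32 km
CR-77→OBS-94: c = 0.406777 rad, d = 2585.80 km
Total = 360.32 + 2585.80 = 2946.12 km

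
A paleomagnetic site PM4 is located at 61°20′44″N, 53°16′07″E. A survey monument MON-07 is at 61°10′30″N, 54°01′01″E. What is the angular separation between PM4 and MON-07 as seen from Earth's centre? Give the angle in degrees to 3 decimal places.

0.398°

PM4: φ = +61.34556°, λ = +53.26861°
MON-07: φ = +61.17500°, λ = +54.01694°
Δφ = -0.1706°,  Δλ = 0.7483°
a = sin²(Δφ/2) + cos φ₁ cos φ₂ sin²(Δλ/2) = 0.000012
c = 2·arcsin(√a) = 0.006950 rad = 0.3982°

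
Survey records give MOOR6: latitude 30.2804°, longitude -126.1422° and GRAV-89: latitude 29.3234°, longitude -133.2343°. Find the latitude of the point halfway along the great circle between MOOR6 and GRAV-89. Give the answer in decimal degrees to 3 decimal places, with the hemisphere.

29.849°N

Bx = cos φ₂ cos Δλ = 0.865199,  By = cos φ₂ sin Δλ = -0.107645
φₘ = atan2(sin φ₁ + sin φ₂, √((cos φ₁ + Bx)² + By²)) = 29.84928°
λₘ = λ₁ + atan2(By, cos φ₁ + Bx) = -129.70523°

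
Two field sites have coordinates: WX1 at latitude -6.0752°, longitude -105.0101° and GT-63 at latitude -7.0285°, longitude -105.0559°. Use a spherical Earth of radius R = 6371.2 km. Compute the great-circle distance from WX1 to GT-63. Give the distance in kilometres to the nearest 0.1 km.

Δφ = -0.9533°,  Δλ = -0.0458°
a = sin²(Δφ/2) + cos φ₁ cos φ₂ sin²(Δλ/2) = 0.000069
c = 2·arcsin(√a) = 0.016657 rad = 0.9544°
d = R·c = 6371.2 × 0.016657 = 106.1 km

106.1 km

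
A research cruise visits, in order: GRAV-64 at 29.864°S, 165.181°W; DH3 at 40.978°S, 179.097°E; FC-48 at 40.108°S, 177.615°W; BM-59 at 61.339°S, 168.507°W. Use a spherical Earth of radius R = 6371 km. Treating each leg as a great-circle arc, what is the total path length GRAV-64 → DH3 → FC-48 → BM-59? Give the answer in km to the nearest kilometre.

4616 km

GRAV-64→DH3: c = 0.295174 rad, d = 1880.56 km
DH3→FC-48: c = 0.046173 rad, d = 294.17 km
FC-48→BM-59: c = 0.383120 rad, d = 2440.86 km
Total = 1880.56 + 294.17 + 2440.86 = 4615.58 km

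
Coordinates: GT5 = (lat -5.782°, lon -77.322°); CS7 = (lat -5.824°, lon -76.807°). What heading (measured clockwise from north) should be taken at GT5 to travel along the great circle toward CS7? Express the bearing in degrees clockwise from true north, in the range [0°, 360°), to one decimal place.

94.7°

Δλ = 0.5150°
y = sin Δλ · cos φ₂ = 0.008942
x = cos φ₁ sin φ₂ − sin φ₁ cos φ₂ cos Δλ = -0.000737
θ = atan2(y, x) = 94.7123° → 94.7123° (mod 360°)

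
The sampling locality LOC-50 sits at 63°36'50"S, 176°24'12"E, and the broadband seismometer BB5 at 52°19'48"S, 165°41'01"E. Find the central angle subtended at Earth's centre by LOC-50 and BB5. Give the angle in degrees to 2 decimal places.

LOC-50: φ = -63.61389°, λ = +176.40333°
BB5: φ = -52.33000°, λ = +165.68361°
Δφ = 11.2839°,  Δλ = -10.7197°
a = sin²(Δφ/2) + cos φ₁ cos φ₂ sin²(Δλ/2) = 0.012035
c = 2·arcsin(√a) = 0.219850 rad = 12.5965°

12.60°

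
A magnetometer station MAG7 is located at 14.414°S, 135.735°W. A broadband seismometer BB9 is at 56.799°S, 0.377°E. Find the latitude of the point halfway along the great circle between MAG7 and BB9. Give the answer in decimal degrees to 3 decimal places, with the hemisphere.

Bx = cos φ₂ cos Δλ = -0.394637,  By = cos φ₂ sin Δλ = 0.379609
φₘ = atan2(sin φ₁ + sin φ₂, √((cos φ₁ + Bx)² + By²)) = -57.63461°
λₘ = λ₁ + atan2(By, cos φ₁ + Bx) = -102.25148°

57.635°S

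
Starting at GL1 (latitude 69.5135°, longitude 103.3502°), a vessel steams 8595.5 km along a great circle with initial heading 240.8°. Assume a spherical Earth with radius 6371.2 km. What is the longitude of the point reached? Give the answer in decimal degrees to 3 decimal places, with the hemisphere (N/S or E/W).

44.896°E

δ = d/R = 8595.5/6371.2 = 1.349118 rad
φ₂ = arcsin(sin φ₁ cos δ + cos φ₁ sin δ cos θ)
   = arcsin(0.93675·0.21987 + 0.34999·0.97553·-0.48786) = 2.25778°
λ₂ = λ₁ + atan2(sin θ sin δ cos φ₁, cos δ − sin φ₁ sin φ₂) = 44.89591°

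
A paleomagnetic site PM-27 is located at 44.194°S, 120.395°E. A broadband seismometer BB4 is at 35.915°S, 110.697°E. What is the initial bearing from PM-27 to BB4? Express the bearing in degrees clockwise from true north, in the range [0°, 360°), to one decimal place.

Δλ = -9.6980°
y = sin Δλ · cos φ₂ = -0.136430
x = cos φ₁ sin φ₂ − sin φ₁ cos φ₂ cos Δλ = 0.135926
θ = atan2(y, x) = -45.1061° → 314.8939° (mod 360°)

314.9°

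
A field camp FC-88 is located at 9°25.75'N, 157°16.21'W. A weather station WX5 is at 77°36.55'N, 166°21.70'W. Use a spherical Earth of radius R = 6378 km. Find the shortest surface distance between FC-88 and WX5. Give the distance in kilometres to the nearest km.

FC-88: φ = +9.42917°, λ = -157.27017°
WX5: φ = +77.60917°, λ = -166.36167°
Δφ = 68.1800°,  Δλ = -9.0915°
a = sin²(Δφ/2) + cos φ₁ cos φ₂ sin²(Δλ/2) = 0.315484
c = 2·arcsin(√a) = 1.192828 rad = 68.3440°
d = R·c = 6378 × 1.192828 = 7607.9 km

7608 km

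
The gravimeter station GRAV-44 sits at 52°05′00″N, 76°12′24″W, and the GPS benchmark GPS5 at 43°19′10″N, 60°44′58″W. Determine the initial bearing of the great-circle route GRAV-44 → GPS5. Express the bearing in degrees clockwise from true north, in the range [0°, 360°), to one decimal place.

GRAV-44: φ = +52.08333°, λ = -76.20667°
GPS5: φ = +43.31944°, λ = -60.74944°
Δλ = 15.4572°
y = sin Δλ · cos φ₂ = 0.193903
x = cos φ₁ sin φ₂ − sin φ₁ cos φ₂ cos Δλ = -0.131603
θ = atan2(y, x) = 124.1649° → 124.1649° (mod 360°)

124.2°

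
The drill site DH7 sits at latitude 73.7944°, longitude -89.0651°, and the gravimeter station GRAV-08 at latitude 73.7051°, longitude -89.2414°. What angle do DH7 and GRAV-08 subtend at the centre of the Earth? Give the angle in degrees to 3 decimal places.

Δφ = -0.0893°,  Δλ = -0.1763°
a = sin²(Δφ/2) + cos φ₁ cos φ₂ sin²(Δλ/2) = 0.000001
c = 2·arcsin(√a) = 0.001781 rad = 0.1020°

0.102°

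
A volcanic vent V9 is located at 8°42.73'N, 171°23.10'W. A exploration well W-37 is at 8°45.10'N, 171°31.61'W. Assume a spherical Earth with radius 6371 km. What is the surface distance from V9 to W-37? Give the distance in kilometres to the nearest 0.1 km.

V9: φ = +8.71217°, λ = -171.38500°
W-37: φ = +8.75167°, λ = -171.52683°
Δφ = 0.0395°,  Δλ = -0.1418°
a = sin²(Δφ/2) + cos φ₁ cos φ₂ sin²(Δλ/2) = 0.000002
c = 2·arcsin(√a) = 0.002542 rad = 0.1456°
d = R·c = 6371 × 0.002542 = 16.2 km

16.2 km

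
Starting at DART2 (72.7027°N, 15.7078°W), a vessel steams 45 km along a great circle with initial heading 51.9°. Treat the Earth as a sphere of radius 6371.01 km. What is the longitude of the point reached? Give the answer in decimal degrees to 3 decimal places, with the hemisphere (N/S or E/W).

14.622°W

δ = d/R = 45/6371.01 = 0.007063 rad
φ₂ = arcsin(sin φ₁ cos δ + cos φ₁ sin δ cos θ)
   = arcsin(0.95477·0.99998 + 0.29733·0.00706·0.61704) = 72.94953°
λ₂ = λ₁ + atan2(sin θ sin δ cos φ₁, cos δ − sin φ₁ sin φ₂) = -14.62162°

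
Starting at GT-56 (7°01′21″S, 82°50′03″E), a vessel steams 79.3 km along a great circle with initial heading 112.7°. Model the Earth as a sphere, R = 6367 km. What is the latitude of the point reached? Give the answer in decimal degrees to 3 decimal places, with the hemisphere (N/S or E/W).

7.297°S

GT-56: φ = -7.02250°, λ = +82.83417°
δ = d/R = 79.3/6367 = 0.012455 rad
φ₂ = arcsin(sin φ₁ cos δ + cos φ₁ sin δ cos θ)
   = arcsin(-0.12226·0.99992 + 0.99250·0.01245·-0.38591) = -7.29741°
λ₂ = λ₁ + atan2(sin θ sin δ cos φ₁, cos δ − sin φ₁ sin φ₂) = 83.49787°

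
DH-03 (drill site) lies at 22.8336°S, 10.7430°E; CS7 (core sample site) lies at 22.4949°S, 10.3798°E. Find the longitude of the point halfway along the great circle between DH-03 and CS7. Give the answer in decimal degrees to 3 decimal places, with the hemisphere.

10.561°E

Bx = cos φ₂ cos Δλ = 0.923895,  By = cos φ₂ sin Δλ = -0.005857
φₘ = atan2(sin φ₁ + sin φ₂, √((cos φ₁ + Bx)² + By²)) = -22.66435°
λₘ = λ₁ + atan2(By, cos φ₁ + Bx) = 10.56118°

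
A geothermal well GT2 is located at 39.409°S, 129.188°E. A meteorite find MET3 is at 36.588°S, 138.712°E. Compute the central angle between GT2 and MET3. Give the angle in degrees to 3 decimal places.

8.013°

Δφ = 2.8210°,  Δλ = 9.5240°
a = sin²(Δφ/2) + cos φ₁ cos φ₂ sin²(Δλ/2) = 0.004881
c = 2·arcsin(√a) = 0.139849 rad = 8.0127°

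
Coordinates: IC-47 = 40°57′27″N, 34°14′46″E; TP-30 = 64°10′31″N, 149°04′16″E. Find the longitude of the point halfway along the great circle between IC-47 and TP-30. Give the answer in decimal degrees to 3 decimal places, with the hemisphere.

IC-47: φ = +40.95750°, λ = +34.24611°
TP-30: φ = +64.17528°, λ = +149.07111°
Bx = cos φ₂ cos Δλ = -0.182894,  By = cos φ₂ sin Δλ = 0.395366
φₘ = atan2(sin φ₁ + sin φ₂, √((cos φ₁ + Bx)² + By²)) = 65.90854°
λₘ = λ₁ + atan2(By, cos φ₁ + Bx) = 68.88416°

68.884°E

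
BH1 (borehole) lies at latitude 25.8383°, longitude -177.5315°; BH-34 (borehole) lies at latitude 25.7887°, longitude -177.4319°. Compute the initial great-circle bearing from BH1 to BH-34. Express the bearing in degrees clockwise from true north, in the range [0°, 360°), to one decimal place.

Δλ = 0.0996°
y = sin Δλ · cos φ₂ = 0.001565
x = cos φ₁ sin φ₂ − sin φ₁ cos φ₂ cos Δλ = -0.000865
θ = atan2(y, x) = 118.9293° → 118.9293° (mod 360°)

118.9°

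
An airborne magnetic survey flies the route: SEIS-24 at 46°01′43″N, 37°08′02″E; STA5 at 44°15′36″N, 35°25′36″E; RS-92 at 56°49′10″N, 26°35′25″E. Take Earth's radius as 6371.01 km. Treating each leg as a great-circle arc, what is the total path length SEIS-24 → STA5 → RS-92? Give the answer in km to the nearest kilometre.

SEIS-24: φ = +46.02861°, λ = +37.13389°
STA5: φ = +44.26000°, λ = +35.42667°
RS-92: φ = +56.81944°, λ = +26.59028°
SEIS-24→STA5: c = 0.037341 rad, d = 237.90 km
STA5→RS-92: c = 0.239659 rad, d = 1526.87 km
Total = 237.90 + 1526.87 = 1764.77 km

1765 km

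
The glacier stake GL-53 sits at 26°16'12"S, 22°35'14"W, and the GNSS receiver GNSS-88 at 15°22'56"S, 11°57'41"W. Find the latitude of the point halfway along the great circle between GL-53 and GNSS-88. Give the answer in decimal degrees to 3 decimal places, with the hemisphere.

GL-53: φ = -26.27000°, λ = -22.58722°
GNSS-88: φ = -15.38222°, λ = -11.96139°
Bx = cos φ₂ cos Δλ = 0.947644,  By = cos φ₂ sin Δλ = 0.177789
φₘ = atan2(sin φ₁ + sin φ₂, √((cos φ₁ + Bx)² + By²)) = -20.90811°
λₘ = λ₁ + atan2(By, cos φ₁ + Bx) = -17.08115°

20.908°S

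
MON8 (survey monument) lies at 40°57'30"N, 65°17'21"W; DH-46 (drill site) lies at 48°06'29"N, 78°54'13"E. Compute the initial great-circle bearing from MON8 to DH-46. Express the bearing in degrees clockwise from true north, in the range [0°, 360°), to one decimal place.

23.1°

MON8: φ = +40.95833°, λ = -65.28917°
DH-46: φ = +48.10806°, λ = +78.90361°
Δλ = 144.1928°
y = sin Δλ · cos φ₂ = 0.390661
x = cos φ₁ sin φ₂ − sin φ₁ cos φ₂ cos Δλ = 0.917137
θ = atan2(y, x) = 23.0719° → 23.0719° (mod 360°)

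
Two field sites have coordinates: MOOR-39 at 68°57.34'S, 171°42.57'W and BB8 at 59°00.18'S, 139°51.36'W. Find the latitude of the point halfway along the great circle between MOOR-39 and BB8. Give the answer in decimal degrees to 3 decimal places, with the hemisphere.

64.824°S

MOOR-39: φ = -68.95567°, λ = -171.70950°
BB8: φ = -59.00300°, λ = -139.85600°
Bx = cos φ₂ cos Δλ = 0.437435,  By = cos φ₂ sin Δλ = 0.271787
φₘ = atan2(sin φ₁ + sin φ₂, √((cos φ₁ + Bx)² + By²)) = -64.82426°
λₘ = λ₁ + atan2(By, cos φ₁ + Bx) = -152.86904°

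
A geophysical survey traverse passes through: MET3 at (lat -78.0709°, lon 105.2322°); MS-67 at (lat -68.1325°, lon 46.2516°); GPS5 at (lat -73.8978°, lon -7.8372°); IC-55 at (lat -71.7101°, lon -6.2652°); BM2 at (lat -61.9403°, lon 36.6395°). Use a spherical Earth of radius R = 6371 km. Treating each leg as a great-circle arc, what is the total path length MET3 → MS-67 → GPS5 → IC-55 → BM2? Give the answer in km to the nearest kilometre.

MET3→MS-67: c = 0.324909 rad, d = 2069.99 km
MS-67→GPS5: c = 0.310342 rad, d = 1977.19 km
GPS5→IC-55: c = 0.039031 rad, d = 248.67 km
IC-55→BM2: c = 0.330109 rad, d = 2103.12 km
Total = 2069.99 + 1977.19 + 248.67 + 2103.12 = 6398.97 km

6399 km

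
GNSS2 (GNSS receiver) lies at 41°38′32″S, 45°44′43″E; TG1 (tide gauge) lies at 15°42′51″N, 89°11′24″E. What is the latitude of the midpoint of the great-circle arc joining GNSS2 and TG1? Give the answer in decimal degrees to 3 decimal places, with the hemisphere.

GNSS2: φ = -41.64222°, λ = +45.74528°
TG1: φ = +15.71417°, λ = +89.19000°
Bx = cos φ₂ cos Δλ = 0.698902,  By = cos φ₂ sin Δλ = 0.661953
φₘ = atan2(sin φ₁ + sin φ₂, √((cos φ₁ + Bx)² + By²)) = -13.90096°
λₘ = λ₁ + atan2(By, cos φ₁ + Bx) = 70.33958°

13.901°S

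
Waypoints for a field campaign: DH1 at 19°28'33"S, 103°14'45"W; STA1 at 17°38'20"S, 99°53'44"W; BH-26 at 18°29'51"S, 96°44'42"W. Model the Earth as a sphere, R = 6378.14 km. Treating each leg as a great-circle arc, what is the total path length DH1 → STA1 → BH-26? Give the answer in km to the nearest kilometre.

755 km

DH1: φ = -19.47583°, λ = -103.24583°
STA1: φ = -17.63889°, λ = -99.89556°
BH-26: φ = -18.49750°, λ = -96.74500°
DH1→STA1: c = 0.064033 rad, d = 408.41 km
STA1→BH-26: c = 0.054380 rad, d = 346.85 km
Total = 408.41 + 346.85 = 755.26 km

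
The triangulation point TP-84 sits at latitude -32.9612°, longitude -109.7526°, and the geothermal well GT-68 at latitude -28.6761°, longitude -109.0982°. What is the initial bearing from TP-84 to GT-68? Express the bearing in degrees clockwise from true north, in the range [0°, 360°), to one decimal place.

7.6°

Δλ = 0.6544°
y = sin Δλ · cos φ₂ = 0.010020
x = cos φ₁ sin φ₂ − sin φ₁ cos φ₂ cos Δλ = 0.074688
θ = atan2(y, x) = 7.6413° → 7.6413° (mod 360°)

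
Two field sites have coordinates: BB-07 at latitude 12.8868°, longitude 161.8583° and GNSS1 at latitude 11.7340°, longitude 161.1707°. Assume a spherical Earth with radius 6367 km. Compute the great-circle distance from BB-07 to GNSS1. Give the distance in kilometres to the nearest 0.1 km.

Δφ = -1.1528°,  Δλ = -0.6876°
a = sin²(Δφ/2) + cos φ₁ cos φ₂ sin²(Δλ/2) = 0.000136
c = 2·arcsin(√a) = 0.023287 rad = 1.3343°
d = R·c = 6367 × 0.023287 = 148.3 km

148.3 km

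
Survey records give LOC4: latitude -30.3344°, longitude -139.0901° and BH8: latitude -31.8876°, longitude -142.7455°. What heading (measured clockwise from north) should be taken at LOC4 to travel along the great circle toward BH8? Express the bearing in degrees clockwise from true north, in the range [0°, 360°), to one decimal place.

242.7°

Δλ = -3.6554°
y = sin Δλ · cos φ₂ = -0.054134
x = cos φ₁ sin φ₂ − sin φ₁ cos φ₂ cos Δλ = -0.027978
θ = atan2(y, x) = -117.3309° → 242.6691° (mod 360°)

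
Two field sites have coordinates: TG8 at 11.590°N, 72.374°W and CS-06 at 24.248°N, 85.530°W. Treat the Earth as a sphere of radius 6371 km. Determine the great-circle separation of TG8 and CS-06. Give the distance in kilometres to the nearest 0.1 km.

1976.7 km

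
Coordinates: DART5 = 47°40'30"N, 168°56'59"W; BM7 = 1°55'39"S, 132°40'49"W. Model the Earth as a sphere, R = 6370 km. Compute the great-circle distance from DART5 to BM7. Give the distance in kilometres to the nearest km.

6540 km

DART5: φ = +47.67500°, λ = -168.94972°
BM7: φ = -1.92750°, λ = -132.68028°
Δφ = -49.6025°,  Δλ = 36.2694°
a = sin²(Δφ/2) + cos φ₁ cos φ₂ sin²(Δλ/2) = 0.241151
c = 2·arcsin(√a) = 1.026639 rad = 58.8221°
d = R·c = 6370 × 1.026639 = 6539.7 km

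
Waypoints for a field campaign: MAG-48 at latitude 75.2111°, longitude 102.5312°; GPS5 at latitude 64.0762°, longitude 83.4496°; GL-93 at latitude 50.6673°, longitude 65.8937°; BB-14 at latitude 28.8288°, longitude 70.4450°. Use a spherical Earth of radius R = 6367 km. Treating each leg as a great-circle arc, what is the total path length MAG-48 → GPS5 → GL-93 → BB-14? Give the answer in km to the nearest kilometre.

MAG-48→GPS5: c = 0.223879 rad, d = 1425.44 km
GPS5→GL-93: c = 0.284387 rad, d = 1810.69 km
GL-93→BB-14: c = 0.385833 rad, d = 2456.60 km
Total = 1425.44 + 1810.69 + 2456.60 = 5692.73 km

5693 km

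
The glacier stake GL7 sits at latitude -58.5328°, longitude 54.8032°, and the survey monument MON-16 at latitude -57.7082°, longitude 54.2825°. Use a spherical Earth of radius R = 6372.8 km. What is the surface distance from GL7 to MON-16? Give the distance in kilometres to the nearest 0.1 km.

96.7 km

Δφ = 0.8246°,  Δλ = -0.5207°
a = sin²(Δφ/2) + cos φ₁ cos φ₂ sin²(Δλ/2) = 0.000058
c = 2·arcsin(√a) = 0.015171 rad = 0.8692°
d = R·c = 6372.8 × 0.015171 = 96.7 km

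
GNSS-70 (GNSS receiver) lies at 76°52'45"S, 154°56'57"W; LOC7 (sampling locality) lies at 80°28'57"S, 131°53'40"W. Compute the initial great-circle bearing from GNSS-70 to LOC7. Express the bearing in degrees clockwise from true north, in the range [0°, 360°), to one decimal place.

139.5°

GNSS-70: φ = -76.87917°, λ = -154.94917°
LOC7: φ = -80.48250°, λ = -131.89444°
Δλ = 23.0547°
y = sin Δλ · cos φ₂ = 0.064752
x = cos φ₁ sin φ₂ − sin φ₁ cos φ₂ cos Δλ = -0.075710
θ = atan2(y, x) = 139.4607° → 139.4607° (mod 360°)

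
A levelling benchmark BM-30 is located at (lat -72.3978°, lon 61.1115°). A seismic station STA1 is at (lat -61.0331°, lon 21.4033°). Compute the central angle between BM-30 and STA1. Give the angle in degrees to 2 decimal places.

18.81°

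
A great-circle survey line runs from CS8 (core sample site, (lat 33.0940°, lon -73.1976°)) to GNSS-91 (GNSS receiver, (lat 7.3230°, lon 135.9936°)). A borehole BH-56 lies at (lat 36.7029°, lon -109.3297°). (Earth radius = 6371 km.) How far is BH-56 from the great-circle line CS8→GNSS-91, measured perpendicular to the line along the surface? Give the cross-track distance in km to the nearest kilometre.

δ₁₃ = central angle CS8→BH-56 = 0.517972 rad  (haversine)
θ₁₃ = bearing CS8→BH-56 = 287.289°,  θ₁₂ = bearing CS8→GNSS-91 = 320.149°
dₓₜ = R·arcsin(sin δ₁₃ · sin(θ₁₃ − θ₁₂)) = 6371·arcsin(0.49512·sin(-32.860°)) = -1732.836 km
|dₓₜ| = 1732.836 km

1733 km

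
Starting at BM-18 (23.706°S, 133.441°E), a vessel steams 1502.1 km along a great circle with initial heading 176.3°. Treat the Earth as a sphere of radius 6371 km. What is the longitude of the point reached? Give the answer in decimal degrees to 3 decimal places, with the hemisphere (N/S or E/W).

δ = d/R = 1502.1/6371 = 0.235771 rad
φ₂ = arcsin(sin φ₁ cos δ + cos φ₁ sin δ cos θ)
   = arcsin(-0.40204·0.97233 + 0.91562·0.23359·-0.99792) = -37.18264°
λ₂ = λ₁ + atan2(sin θ sin δ cos φ₁, cos δ − sin φ₁ sin φ₂) = 134.52514°

134.525°E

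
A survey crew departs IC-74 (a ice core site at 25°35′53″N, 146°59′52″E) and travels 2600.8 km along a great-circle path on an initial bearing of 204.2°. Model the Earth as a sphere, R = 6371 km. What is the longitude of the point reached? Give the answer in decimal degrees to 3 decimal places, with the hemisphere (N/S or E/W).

IC-74: φ = +25.59806°, λ = +146.99778°
δ = d/R = 2600.8/6371 = 0.408225 rad
φ₂ = arcsin(sin φ₁ cos δ + cos φ₁ sin δ cos θ)
   = arcsin(0.43206·0.91783 + 0.90185·0.39698·-0.91212) = 4.01390°
λ₂ = λ₁ + atan2(sin θ sin δ cos φ₁, cos δ − sin φ₁ sin φ₂) = 137.60906°

137.609°E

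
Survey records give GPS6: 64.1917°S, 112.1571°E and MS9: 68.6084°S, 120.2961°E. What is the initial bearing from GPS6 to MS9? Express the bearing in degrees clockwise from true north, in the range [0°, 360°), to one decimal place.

147.3°

Δλ = 8.1390°
y = sin Δλ · cos φ₂ = 0.051638
x = cos φ₁ sin φ₂ − sin φ₁ cos φ₂ cos Δλ = -0.080317
θ = atan2(y, x) = 147.2619° → 147.2619° (mod 360°)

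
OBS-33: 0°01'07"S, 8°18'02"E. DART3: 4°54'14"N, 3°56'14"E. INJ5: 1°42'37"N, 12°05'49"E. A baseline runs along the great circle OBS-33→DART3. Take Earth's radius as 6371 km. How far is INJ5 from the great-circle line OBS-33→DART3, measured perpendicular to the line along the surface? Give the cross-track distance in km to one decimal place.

OBS-33: φ = -0.01861°, λ = +8.30056°
DART3: φ = +4.90389°, λ = +3.93722°
INJ5: φ = +1.71028°, λ = +12.09694°
δ₁₃ = central angle OBS-33→INJ5 = 0.072798 rad  (haversine)
θ₁₃ = bearing OBS-33→INJ5 = 65.494°,  θ₁₂ = bearing OBS-33→DART3 = 318.542°
dₓₜ = R·arcsin(sin δ₁₃ · sin(θ₁₃ − θ₁₂)) = 6371·arcsin(0.07273·sin(-253.049°)) = 443.612 km
|dₓₜ| = 443.612 km

443.6 km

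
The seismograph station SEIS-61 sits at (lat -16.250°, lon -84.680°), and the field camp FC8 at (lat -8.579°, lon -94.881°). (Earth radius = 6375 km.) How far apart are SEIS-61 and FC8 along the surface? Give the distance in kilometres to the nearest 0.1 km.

Δφ = 7.6710°,  Δλ = -10.2010°
a = sin²(Δφ/2) + cos φ₁ cos φ₂ sin²(Δλ/2) = 0.011978
c = 2·arcsin(√a) = 0.219324 rad = 12.5663°
d = R·c = 6375 × 0.219324 = 1398.2 km

1398.2 km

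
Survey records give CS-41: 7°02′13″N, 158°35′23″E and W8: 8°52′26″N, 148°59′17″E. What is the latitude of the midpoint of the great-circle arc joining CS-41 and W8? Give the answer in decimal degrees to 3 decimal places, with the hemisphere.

CS-41: φ = +7.03694°, λ = +158.58972°
W8: φ = +8.87389°, λ = +148.98806°
Bx = cos φ₂ cos Δλ = 0.974189,  By = cos φ₂ sin Δλ = -0.164801
φₘ = atan2(sin φ₁ + sin φ₂, √((cos φ₁ + Bx)² + By²)) = 7.98306°
λₘ = λ₁ + atan2(By, cos φ₁ + Bx) = 153.79967°

7.983°N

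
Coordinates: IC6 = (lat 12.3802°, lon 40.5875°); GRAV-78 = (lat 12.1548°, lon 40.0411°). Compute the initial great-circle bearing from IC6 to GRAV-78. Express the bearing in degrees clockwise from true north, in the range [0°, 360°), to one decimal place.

247.2°

Δλ = -0.5464°
y = sin Δλ · cos φ₂ = -0.009323
x = cos φ₁ sin φ₂ − sin φ₁ cos φ₂ cos Δλ = -0.003924
θ = atan2(y, x) = -112.8292° → 247.1708° (mod 360°)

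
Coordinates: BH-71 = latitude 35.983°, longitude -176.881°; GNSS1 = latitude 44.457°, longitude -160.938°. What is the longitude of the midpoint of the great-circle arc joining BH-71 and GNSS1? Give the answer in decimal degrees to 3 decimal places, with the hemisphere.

Bx = cos φ₂ cos Δλ = 0.686321,  By = cos φ₂ sin Δλ = 0.196061
φₘ = atan2(sin φ₁ + sin φ₂, √((cos φ₁ + Bx)² + By²)) = 40.49343°
λₘ = λ₁ + atan2(By, cos φ₁ + Bx) = -169.41216°

169.412°W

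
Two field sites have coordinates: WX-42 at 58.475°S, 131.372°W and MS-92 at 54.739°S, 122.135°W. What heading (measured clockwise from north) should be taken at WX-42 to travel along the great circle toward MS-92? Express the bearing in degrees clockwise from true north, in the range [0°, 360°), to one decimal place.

Δλ = 9.2370°
y = sin Δλ · cos φ₂ = 0.092668
x = cos φ₁ sin φ₂ − sin φ₁ cos φ₂ cos Δλ = 0.058778
θ = atan2(y, x) = 57.6135° → 57.6135° (mod 360°)

57.6°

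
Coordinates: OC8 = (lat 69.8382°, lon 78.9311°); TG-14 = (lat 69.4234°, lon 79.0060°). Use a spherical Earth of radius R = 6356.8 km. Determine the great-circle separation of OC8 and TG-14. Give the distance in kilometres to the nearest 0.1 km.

Δφ = -0.4148°,  Δλ = 0.0749°
a = sin²(Δφ/2) + cos φ₁ cos φ₂ sin²(Δλ/2) = 0.000013
c = 2·arcsin(√a) = 0.007254 rad = 0.4156°
d = R·c = 6356.8 × 0.007254 = 46.1 km

46.1 km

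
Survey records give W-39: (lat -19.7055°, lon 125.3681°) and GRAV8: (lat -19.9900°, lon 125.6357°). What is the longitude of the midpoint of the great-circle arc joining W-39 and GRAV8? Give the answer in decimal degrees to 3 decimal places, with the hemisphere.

125.502°E

Bx = cos φ₂ cos Δλ = 0.939742,  By = cos φ₂ sin Δλ = 0.004389
φₘ = atan2(sin φ₁ + sin φ₂, √((cos φ₁ + Bx)² + By²)) = -19.84780°
λₘ = λ₁ + atan2(By, cos φ₁ + Bx) = 125.50178°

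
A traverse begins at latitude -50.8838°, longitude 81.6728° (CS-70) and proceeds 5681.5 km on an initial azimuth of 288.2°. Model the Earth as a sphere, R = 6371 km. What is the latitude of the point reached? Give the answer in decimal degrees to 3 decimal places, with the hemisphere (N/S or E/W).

19.507°S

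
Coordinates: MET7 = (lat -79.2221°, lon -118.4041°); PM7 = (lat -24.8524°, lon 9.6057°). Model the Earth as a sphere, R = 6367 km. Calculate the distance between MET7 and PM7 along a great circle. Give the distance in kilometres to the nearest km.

Δφ = 54.3697°,  Δλ = 128.0098°
a = sin²(Δφ/2) + cos φ₁ cos φ₂ sin²(Δλ/2) = 0.345812
c = 2·arcsin(√a) = 1.257310 rad = 72.0386°
d = R·c = 6367 × 1.257310 = 8005.3 km

8005 km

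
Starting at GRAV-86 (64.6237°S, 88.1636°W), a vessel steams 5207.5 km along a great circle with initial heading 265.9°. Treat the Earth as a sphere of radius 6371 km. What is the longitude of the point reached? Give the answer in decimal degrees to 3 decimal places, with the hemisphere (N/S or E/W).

159.475°W

δ = d/R = 5207.5/6371 = 0.817376 rad
φ₂ = arcsin(sin φ₁ cos δ + cos φ₁ sin δ cos θ)
   = arcsin(-0.90351·0.68414 + 0.42856·0.72935·-0.07150) = -39.82726°
λ₂ = λ₁ + atan2(sin θ sin δ cos φ₁, cos δ − sin φ₁ sin φ₂) = -159.47497°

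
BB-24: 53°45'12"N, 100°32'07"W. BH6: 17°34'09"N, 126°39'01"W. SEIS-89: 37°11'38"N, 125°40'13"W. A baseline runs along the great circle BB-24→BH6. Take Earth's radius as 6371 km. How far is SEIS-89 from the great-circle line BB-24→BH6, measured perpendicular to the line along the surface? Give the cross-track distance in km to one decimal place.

BB-24: φ = +53.75333°, λ = -100.53528°
BH6: φ = +17.56917°, λ = -126.65028°
SEIS-89: φ = +37.19389°, λ = -125.67028°
δ₁₃ = central angle BB-24→SEIS-89 = 0.417943 rad  (haversine)
θ₁₃ = bearing BB-24→SEIS-89 = 236.474°,  θ₁₂ = bearing BB-24→BH6 = 219.344°
dₓₜ = R·arcsin(sin δ₁₃ · sin(θ₁₃ − θ₁₂)) = 6371·arcsin(0.40588·sin(17.129°)) = 763.433 km
|dₓₜ| = 763.433 km

763.4 km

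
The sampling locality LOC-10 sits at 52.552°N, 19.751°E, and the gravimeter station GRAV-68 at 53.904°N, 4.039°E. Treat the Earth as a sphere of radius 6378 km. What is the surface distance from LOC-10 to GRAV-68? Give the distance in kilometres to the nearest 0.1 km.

Δφ = 1.3520°,  Δλ = -15.7120°
a = sin²(Δφ/2) + cos φ₁ cos φ₂ sin²(Δλ/2) = 0.006832
c = 2·arcsin(√a) = 0.165496 rad = 9.4822°
d = R·c = 6378 × 0.165496 = 1055.5 km

1055.5 km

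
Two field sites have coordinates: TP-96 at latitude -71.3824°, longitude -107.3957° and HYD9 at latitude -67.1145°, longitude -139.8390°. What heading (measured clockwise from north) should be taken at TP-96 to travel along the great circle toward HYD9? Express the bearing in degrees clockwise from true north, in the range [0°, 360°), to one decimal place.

Δλ = -32.4433°
y = sin Δλ · cos φ₂ = -0.208626
x = cos φ₁ sin φ₂ − sin φ₁ cos φ₂ cos Δλ = 0.016899
θ = atan2(y, x) = -85.3690° → 274.6310° (mod 360°)

274.6°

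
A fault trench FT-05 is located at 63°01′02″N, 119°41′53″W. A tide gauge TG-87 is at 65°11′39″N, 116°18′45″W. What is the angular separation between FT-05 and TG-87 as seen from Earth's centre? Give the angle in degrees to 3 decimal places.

FT-05: φ = +63.01722°, λ = -119.69806°
TG-87: φ = +65.19417°, λ = -116.31250°
Δφ = 2.1769°,  Δλ = 3.3856°
a = sin²(Δφ/2) + cos φ₁ cos φ₂ sin²(Δλ/2) = 0.000527
c = 2·arcsin(√a) = 0.045916 rad = 2.6308°

2.631°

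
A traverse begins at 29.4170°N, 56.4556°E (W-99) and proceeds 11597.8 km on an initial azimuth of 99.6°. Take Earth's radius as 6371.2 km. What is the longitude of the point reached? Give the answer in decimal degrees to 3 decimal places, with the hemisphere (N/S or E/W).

δ = d/R = 11597.8/6371.2 = 1.820348 rad
φ₂ = arcsin(sin φ₁ cos δ + cos φ₁ sin δ cos θ)
   = arcsin(0.49116·-0.24697 + 0.87107·0.96902·-0.16677) = -15.19287°
λ₂ = λ₁ + atan2(sin θ sin δ cos φ₁, cos δ − sin φ₁ sin φ₂) = 154.54225°

154.542°E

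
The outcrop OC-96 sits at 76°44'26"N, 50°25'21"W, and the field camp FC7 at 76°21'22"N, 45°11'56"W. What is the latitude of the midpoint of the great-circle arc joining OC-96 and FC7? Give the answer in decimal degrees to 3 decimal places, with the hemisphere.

OC-96: φ = +76.74056°, λ = -50.42250°
FC7: φ = +76.35611°, λ = -45.19889°
Bx = cos φ₂ cos Δλ = 0.234907,  By = cos φ₂ sin Δλ = 0.021476
φₘ = atan2(sin φ₁ + sin φ₂, √((cos φ₁ + Bx)² + By²)) = 76.56180°
λₘ = λ₁ + atan2(By, cos φ₁ + Bx) = -47.77403°

76.562°N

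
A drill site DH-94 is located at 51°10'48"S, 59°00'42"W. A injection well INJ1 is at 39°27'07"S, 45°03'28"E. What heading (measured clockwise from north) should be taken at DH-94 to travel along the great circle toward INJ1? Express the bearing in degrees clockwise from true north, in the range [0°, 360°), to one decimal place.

DH-94: φ = -51.18000°, λ = -59.01167°
INJ1: φ = -39.45194°, λ = +45.05778°
Δλ = 104.0694°
y = sin Δλ · cos φ₂ = 0.748994
x = cos φ₁ sin φ₂ − sin φ₁ cos φ₂ cos Δλ = -0.544585
θ = atan2(y, x) = 126.0204° → 126.0204° (mod 360°)

126.0°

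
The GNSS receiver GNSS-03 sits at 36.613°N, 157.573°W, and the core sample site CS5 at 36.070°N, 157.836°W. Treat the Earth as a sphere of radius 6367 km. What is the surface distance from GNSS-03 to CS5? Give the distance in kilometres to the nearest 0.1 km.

Δφ = -0.5430°,  Δλ = -0.2630°
a = sin²(Δφ/2) + cos φ₁ cos φ₂ sin²(Δλ/2) = 0.000026
c = 2·arcsin(√a) = 0.010173 rad = 0.5829°
d = R·c = 6367 × 0.010173 = 64.8 km

64.8 km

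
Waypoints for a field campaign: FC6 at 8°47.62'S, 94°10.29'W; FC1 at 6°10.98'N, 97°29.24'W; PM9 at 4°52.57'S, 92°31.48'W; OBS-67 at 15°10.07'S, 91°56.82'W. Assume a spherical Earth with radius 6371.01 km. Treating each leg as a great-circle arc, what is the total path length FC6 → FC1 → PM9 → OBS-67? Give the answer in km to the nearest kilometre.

4199 km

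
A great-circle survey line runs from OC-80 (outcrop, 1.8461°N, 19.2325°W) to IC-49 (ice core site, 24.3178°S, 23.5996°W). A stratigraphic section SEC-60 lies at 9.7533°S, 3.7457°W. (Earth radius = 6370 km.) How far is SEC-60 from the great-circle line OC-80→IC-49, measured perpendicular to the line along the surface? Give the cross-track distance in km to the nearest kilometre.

δ₁₃ = central angle OC-80→SEC-60 = 0.336813 rad  (haversine)
θ₁₃ = bearing OC-80→SEC-60 = 127.223°,  θ₁₂ = bearing OC-80→IC-49 = 188.945°
dₓₜ = R·arcsin(sin δ₁₃ · sin(θ₁₃ − θ₁₂)) = 6370·arcsin(0.33048·sin(-61.722°)) = -1881.151 km
|dₓₜ| = 1881.151 km

1881 km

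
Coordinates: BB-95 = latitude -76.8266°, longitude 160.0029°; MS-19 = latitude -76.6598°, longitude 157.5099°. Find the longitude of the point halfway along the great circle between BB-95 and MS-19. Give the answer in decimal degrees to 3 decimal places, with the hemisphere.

158.749°E

Bx = cos φ₂ cos Δλ = 0.230514,  By = cos φ₂ sin Δλ = -0.010036
φₘ = atan2(sin φ₁ + sin φ₂, √((cos φ₁ + Bx)² + By²)) = -76.74623°
λₘ = λ₁ + atan2(By, cos φ₁ + Bx) = 158.74870°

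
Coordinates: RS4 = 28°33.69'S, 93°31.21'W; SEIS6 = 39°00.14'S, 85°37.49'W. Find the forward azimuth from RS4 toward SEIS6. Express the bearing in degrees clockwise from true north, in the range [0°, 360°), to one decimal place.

150.0°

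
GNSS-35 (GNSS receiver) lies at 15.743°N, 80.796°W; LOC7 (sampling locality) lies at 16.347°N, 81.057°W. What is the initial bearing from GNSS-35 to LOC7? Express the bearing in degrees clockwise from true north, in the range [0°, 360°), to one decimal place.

Δλ = -0.2610°
y = sin Δλ · cos φ₂ = -0.004371
x = cos φ₁ sin φ₂ − sin φ₁ cos φ₂ cos Δλ = 0.010544
θ = atan2(y, x) = -22.5165° → 337.4835° (mod 360°)

337.5°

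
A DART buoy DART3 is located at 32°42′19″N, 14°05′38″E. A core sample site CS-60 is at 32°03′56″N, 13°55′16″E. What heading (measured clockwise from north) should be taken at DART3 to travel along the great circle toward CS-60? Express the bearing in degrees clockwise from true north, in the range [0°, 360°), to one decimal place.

192.9°

DART3: φ = +32.70528°, λ = +14.09389°
CS-60: φ = +32.06556°, λ = +13.92111°
Δλ = -0.1728°
y = sin Δλ · cos φ₂ = -0.002555
x = cos φ₁ sin φ₂ − sin φ₁ cos φ₂ cos Δλ = -0.011163
θ = atan2(y, x) = -167.1057° → 192.8943° (mod 360°)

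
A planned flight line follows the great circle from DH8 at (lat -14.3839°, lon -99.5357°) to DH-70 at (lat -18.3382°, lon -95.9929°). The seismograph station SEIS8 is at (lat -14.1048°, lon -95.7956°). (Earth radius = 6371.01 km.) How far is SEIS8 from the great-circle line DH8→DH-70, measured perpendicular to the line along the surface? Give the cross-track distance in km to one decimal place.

325.9 km

δ₁₃ = central angle DH8→SEIS8 = 0.063457 rad  (haversine)
θ₁₃ = bearing DH8→SEIS8 = 86.059°,  θ₁₂ = bearing DH8→DH-70 = 139.801°
dₓₜ = R·arcsin(sin δ₁₃ · sin(θ₁₃ − θ₁₂)) = 6371.01·arcsin(0.06341·sin(-53.741°)) = -325.919 km
|dₓₜ| = 325.919 km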